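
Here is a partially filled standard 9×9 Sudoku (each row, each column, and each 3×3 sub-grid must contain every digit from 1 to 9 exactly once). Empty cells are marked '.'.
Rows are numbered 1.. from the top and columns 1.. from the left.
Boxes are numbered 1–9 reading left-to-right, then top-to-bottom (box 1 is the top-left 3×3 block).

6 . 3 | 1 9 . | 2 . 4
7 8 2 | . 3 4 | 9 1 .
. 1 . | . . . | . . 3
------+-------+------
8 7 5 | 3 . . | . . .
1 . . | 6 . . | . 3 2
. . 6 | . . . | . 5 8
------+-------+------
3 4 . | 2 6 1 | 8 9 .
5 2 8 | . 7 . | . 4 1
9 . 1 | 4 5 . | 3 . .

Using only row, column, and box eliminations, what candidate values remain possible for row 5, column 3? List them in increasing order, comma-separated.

Row 5 already contains {1, 2, 3, 6}.
Column 3 already contains {1, 2, 3, 5, 6, 8}.
Its 3×3 block (box 4) already contains {1, 5, 6, 7, 8}.
Removing those from 1–9 leaves {4, 9} as the candidates for row 5, column 3.

4,9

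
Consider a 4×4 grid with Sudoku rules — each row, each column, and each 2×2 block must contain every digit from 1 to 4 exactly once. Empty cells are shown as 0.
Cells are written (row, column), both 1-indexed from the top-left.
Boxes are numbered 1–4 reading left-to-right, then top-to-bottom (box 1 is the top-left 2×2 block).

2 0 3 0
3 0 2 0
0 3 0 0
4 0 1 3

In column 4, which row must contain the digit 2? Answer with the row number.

Consider where 2 can go in column 4.
(1,4) is out (row 1 already has a 2).
(2,4) is out (row 2 already has a 2).
So the only cell in column 4 that can hold 2 is (3,4).
That is row 3.

3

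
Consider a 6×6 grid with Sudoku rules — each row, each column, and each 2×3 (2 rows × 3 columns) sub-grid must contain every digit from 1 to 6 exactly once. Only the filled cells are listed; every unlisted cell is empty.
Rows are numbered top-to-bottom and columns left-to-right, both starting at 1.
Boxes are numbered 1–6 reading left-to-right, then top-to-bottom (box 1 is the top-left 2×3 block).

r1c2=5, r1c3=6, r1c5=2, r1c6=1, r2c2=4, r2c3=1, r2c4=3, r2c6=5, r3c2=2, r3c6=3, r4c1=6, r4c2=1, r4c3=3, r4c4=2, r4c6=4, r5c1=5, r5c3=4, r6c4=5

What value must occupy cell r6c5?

4

Cell r6c5 itself could take any of {1, 3, 4, 6} by direct elimination.
Consider where 4 can go in column 5.
r2c5 is out (row 2 already has a 4).
r3c5 is out (box 4 already has a 4).
r4c5 is out (row 4 already has a 4).
r5c5 is out (row 5 already has a 4).
So the only cell in column 5 that can hold 4 is r6c5.
Therefore r6c5 = 4.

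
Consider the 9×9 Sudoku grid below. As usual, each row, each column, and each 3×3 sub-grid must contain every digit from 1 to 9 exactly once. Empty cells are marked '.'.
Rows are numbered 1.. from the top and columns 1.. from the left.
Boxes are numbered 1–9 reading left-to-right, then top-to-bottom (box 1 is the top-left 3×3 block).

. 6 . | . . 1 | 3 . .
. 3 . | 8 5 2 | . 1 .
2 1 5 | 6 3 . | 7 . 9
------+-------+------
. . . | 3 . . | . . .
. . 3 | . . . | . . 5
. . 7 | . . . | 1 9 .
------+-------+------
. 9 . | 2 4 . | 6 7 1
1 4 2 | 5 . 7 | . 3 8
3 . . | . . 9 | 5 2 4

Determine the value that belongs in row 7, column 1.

Cell row 7, column 1 itself could take any of {5, 8} by direct elimination.
Consider where 5 can go in row 7.
row 7, column 3 is out (column 3 already has a 5).
row 7, column 6 is out (box 8 already has a 5).
So the only cell in row 7 that can hold 5 is row 7, column 1.
Therefore row 7, column 1 = 5.

5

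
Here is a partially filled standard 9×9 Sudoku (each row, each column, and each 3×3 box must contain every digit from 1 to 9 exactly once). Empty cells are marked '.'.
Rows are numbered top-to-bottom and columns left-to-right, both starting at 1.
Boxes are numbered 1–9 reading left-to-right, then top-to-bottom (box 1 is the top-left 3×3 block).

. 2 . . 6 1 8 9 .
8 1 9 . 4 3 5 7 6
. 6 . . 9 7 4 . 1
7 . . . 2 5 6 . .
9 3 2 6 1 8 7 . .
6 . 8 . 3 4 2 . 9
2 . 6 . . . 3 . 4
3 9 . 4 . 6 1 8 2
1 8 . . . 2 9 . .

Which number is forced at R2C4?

2

Row 2 already contains {1, 3, 4, 5, 6, 7, 8, 9}.
Column 4 already contains {4, 6}.
Its 3×3 block (box 2) already contains {1, 3, 4, 6, 7, 9}.
The only value from 1–9 not eliminated is 2, so R2C4 = 2.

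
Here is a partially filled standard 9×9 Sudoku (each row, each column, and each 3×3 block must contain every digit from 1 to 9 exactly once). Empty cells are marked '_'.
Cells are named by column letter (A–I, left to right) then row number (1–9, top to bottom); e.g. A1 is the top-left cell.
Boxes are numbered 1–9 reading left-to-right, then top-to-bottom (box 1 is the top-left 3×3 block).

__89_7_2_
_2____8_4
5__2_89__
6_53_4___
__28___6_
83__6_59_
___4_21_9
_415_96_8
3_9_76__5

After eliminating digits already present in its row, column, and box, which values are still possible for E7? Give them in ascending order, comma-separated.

Row 7 already contains {1, 2, 4, 9}.
Column E already contains {6, 7}.
Its 3×3 block (box 8) already contains {2, 4, 5, 6, 7, 9}.
Removing those from 1–9 leaves {3, 8} as the candidates for E7.

3,8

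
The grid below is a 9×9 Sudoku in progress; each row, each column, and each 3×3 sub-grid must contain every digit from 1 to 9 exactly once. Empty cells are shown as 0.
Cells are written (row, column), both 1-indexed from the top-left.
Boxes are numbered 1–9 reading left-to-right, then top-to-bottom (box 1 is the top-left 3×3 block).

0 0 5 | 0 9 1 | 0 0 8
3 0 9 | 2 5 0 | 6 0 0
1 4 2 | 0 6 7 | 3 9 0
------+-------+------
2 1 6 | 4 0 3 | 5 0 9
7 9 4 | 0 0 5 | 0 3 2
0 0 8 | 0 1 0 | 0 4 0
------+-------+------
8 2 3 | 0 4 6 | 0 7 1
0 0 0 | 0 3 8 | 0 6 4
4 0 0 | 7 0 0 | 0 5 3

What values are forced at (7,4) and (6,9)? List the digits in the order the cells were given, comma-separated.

For (7,4):
  Consider where 5 can go in row 7.
  (7,7) is out (column 7 already has a 5).
  So the only cell in row 7 that can hold 5 is (7,4).
  So (7,4) = 5.
For (6,9):
  Consider where 6 can go in box 6.
  (4,8) is out (row 4 already has a 6).
  (5,7) is out (column 7 already has a 6).
  (6,7) is out (column 7 already has a 6).
  So the only cell in box 6 that can hold 6 is (6,9).
  So (6,9) = 6.

5,6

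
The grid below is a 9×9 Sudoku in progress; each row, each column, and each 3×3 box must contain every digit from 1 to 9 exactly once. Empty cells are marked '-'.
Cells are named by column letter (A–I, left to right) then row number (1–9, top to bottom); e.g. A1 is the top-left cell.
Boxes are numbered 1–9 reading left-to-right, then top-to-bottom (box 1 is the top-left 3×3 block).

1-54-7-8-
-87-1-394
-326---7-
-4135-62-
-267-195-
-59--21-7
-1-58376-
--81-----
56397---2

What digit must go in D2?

Row 2 already contains {1, 3, 4, 7, 8, 9}.
Column D already contains {1, 3, 4, 5, 6, 7, 9}.
Its 3×3 block (box 2) already contains {1, 4, 6, 7}.
The only value from 1–9 not eliminated is 2, so D2 = 2.

2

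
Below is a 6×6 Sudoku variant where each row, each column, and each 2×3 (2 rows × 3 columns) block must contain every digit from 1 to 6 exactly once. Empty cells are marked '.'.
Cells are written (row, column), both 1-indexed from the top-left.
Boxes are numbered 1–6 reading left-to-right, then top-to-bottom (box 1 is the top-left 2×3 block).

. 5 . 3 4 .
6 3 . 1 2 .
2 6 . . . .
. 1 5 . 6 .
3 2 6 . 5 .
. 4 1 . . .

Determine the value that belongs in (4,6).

3

Cell (4,6) itself could take any of {2, 3, 4} by direct elimination.
Consider where 3 can go in row 4.
(4,1) is out (column 1 already has a 3).
(4,4) is out (column 4 already has a 3).
So the only cell in row 4 that can hold 3 is (4,6).
Therefore (4,6) = 3.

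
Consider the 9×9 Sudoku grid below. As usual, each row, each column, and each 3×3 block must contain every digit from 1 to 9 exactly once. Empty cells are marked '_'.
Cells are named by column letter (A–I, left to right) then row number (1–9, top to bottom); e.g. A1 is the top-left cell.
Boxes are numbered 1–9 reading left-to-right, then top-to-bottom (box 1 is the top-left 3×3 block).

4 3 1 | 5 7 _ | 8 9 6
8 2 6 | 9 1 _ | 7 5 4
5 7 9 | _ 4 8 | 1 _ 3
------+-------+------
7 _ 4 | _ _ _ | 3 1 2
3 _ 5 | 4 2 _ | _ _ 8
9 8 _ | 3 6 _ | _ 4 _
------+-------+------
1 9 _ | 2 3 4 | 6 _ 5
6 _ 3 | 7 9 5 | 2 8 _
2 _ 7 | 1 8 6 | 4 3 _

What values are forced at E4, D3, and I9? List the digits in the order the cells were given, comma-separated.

For E4:
  Row 4 already contains {1, 2, 3, 4, 7}.
  Column E already contains {1, 2, 3, 4, 6, 7, 8, 9}.
  Its 3×3 block (box 5) already contains {2, 3, 4, 6}.
  The only value from 1–9 not eliminated is 5, so E4 = 5.
For D3:
  Row 3 already contains {1, 3, 4, 5, 7, 8, 9}.
  Column D already contains {1, 2, 3, 4, 5, 7, 9}.
  Its 3×3 block (box 2) already contains {1, 4, 5, 7, 8, 9}.
  The only value from 1–9 not eliminated is 6, so D3 = 6.
For I9:
  Row 9 already contains {1, 2, 3, 4, 6, 7, 8}.
  Column I already contains {2, 3, 4, 5, 6, 8}.
  Its 3×3 block (box 9) already contains {2, 3, 4, 5, 6, 8}.
  The only value from 1–9 not eliminated is 9, so I9 = 9.

5,6,9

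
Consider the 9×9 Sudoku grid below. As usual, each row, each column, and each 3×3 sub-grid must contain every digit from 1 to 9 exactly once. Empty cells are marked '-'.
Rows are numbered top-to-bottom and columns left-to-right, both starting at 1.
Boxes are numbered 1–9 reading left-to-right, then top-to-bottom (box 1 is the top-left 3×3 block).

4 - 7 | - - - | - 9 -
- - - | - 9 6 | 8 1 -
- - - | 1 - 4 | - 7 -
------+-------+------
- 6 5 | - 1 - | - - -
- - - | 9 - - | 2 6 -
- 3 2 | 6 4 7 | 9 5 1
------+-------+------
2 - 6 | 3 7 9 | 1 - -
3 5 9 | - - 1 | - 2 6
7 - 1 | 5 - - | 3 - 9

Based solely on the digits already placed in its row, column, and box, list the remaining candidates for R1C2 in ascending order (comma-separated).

1,2,8

Row 1 already contains {4, 7, 9}.
Column 2 already contains {3, 5, 6}.
Its 3×3 block (box 1) already contains {4, 7}.
Removing those from 1–9 leaves {1, 2, 8} as the candidates for R1C2.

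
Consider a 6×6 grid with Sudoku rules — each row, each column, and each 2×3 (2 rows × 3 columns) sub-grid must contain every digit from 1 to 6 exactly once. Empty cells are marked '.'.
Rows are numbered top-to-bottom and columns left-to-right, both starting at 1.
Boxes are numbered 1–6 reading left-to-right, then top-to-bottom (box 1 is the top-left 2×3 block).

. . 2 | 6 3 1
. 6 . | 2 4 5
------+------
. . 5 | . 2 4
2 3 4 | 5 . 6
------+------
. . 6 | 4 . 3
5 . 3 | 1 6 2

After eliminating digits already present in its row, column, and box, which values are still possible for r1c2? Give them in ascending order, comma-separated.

4,5

Row 1 already contains {1, 2, 3, 6}.
Column 2 already contains {3, 6}.
Its 2×3 block (box 1) already contains {2, 6}.
Removing those from 1–6 leaves {4, 5} as the candidates for r1c2.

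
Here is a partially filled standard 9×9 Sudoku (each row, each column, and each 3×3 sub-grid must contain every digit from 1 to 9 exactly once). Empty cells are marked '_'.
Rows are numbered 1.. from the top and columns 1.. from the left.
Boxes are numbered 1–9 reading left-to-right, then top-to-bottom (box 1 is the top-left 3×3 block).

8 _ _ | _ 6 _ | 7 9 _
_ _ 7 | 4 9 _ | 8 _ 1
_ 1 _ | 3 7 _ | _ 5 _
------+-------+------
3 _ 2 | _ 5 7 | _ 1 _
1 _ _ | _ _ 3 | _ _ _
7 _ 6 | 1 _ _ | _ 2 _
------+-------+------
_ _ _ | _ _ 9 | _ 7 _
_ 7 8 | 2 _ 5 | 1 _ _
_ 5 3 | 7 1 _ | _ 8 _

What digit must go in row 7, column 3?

1

Cell row 7, column 3 itself could take any of {1, 4} by direct elimination.
Consider where 1 can go in row 7.
row 7, column 1 is out (column 1 already has a 1). row 7, column 2 is out (column 2 already has a 1). row 7, column 4 is out (column 4 already has a 1). row 7, column 5 is out (column 5 already has a 1). The remaining empty cells in row 7 are similarly blocked.
So the only cell in row 7 that can hold 1 is row 7, column 3.
Therefore row 7, column 3 = 1.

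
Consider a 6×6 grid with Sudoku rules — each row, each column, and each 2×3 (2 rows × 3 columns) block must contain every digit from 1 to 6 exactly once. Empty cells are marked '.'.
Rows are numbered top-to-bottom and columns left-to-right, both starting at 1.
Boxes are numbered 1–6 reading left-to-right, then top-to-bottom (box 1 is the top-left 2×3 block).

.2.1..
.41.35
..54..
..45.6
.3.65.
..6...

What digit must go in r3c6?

Cell r3c6 itself could take any of {1, 2, 3} by direct elimination.
Consider where 3 can go in box 4.
r3c5 is out (column 5 already has a 3).
r4c5 is out (column 5 already has a 3).
So the only cell in box 4 that can hold 3 is r3c6.
Therefore r3c6 = 3.

3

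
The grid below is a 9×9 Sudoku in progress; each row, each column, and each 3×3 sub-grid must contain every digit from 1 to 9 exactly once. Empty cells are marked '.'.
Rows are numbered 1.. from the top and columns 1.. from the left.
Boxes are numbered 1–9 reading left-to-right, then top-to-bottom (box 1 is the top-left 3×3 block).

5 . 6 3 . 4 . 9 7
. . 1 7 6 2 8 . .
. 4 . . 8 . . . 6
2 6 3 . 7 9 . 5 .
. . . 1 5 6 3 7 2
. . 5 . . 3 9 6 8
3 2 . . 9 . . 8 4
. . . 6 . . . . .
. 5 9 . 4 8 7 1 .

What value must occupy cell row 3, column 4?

Cell row 3, column 4 itself could take any of {5, 9} by direct elimination.
Consider where 9 can go in box 2.
row 1, column 5 is out (row 1 already has a 9).
row 3, column 6 is out (column 6 already has a 9).
So the only cell in box 2 that can hold 9 is row 3, column 4.
Therefore row 3, column 4 = 9.

9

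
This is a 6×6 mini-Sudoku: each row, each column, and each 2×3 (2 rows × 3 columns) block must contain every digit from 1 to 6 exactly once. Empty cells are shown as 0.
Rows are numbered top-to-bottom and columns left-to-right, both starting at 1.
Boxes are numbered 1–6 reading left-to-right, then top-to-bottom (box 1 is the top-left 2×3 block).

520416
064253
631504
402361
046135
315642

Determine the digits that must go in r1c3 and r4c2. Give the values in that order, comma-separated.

3,5

For r1c3:
  Row 1 already contains {1, 2, 4, 5, 6}.
  Column 3 already contains {1, 2, 4, 5, 6}.
  Its 2×3 block (box 1) already contains {2, 4, 5, 6}.
  The only value from 1–6 not eliminated is 3, so r1c3 = 3.
For r4c2:
  Row 4 already contains {1, 2, 3, 4, 6}.
  Column 2 already contains {1, 2, 3, 4, 6}.
  Its 2×3 block (box 3) already contains {1, 2, 3, 4, 6}.
  The only value from 1–6 not eliminated is 5, so r4c2 = 5.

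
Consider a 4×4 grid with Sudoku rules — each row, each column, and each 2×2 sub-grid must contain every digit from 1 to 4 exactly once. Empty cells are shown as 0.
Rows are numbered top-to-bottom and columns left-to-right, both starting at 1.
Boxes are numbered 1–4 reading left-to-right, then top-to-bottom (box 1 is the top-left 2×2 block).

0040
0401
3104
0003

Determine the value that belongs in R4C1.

Cell R4C1 itself could take any of {2, 4} by direct elimination.
Consider where 4 can go in row 4.
R4C2 is out (column 2 already has a 4).
R4C3 is out (column 3 already has a 4).
So the only cell in row 4 that can hold 4 is R4C1.
Therefore R4C1 = 4.

4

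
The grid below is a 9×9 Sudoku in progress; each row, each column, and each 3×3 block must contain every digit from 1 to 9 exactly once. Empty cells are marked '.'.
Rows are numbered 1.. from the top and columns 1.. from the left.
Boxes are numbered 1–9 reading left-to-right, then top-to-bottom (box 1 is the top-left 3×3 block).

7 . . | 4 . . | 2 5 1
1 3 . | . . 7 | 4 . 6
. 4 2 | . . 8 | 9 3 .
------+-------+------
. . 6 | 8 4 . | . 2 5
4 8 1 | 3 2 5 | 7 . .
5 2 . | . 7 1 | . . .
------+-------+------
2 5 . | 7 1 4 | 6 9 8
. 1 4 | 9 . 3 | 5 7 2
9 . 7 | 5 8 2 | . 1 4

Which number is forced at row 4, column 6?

9

Row 4 already contains {2, 4, 5, 6, 8}.
Column 6 already contains {1, 2, 3, 4, 5, 7, 8}.
Its 3×3 block (box 5) already contains {1, 2, 3, 4, 5, 7, 8}.
The only value from 1–9 not eliminated is 9, so row 4, column 6 = 9.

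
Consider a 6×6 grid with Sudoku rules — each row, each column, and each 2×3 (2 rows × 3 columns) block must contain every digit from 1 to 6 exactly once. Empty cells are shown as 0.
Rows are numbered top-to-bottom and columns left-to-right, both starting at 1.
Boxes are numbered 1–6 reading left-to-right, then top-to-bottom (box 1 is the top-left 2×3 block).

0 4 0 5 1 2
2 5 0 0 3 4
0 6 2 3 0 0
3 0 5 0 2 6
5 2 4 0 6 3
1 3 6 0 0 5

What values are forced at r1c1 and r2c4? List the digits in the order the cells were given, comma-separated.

6,6

For r1c1:
  Row 1 already contains {1, 2, 4, 5}.
  Column 1 already contains {1, 2, 3, 5}.
  Its 2×3 block (box 1) already contains {2, 4, 5}.
  The only value from 1–6 not eliminated is 6, so r1c1 = 6.
For r2c4:
  Row 2 already contains {2, 3, 4, 5}.
  Column 4 already contains {3, 5}.
  Its 2×3 block (box 2) already contains {1, 2, 3, 4, 5}.
  The only value from 1–6 not eliminated is 6, so r2c4 = 6.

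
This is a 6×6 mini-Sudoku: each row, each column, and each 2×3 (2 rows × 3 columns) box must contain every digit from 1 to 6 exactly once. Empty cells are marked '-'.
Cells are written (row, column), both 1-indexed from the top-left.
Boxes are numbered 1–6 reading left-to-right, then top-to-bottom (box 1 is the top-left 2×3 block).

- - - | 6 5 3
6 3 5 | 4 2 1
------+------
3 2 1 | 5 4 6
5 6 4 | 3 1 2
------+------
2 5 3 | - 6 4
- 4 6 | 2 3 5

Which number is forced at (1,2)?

1

Row 1 already contains {3, 5, 6}.
Column 2 already contains {2, 3, 4, 5, 6}.
Its 2×3 block (box 1) already contains {3, 5, 6}.
The only value from 1–6 not eliminated is 1, so (1,2) = 1.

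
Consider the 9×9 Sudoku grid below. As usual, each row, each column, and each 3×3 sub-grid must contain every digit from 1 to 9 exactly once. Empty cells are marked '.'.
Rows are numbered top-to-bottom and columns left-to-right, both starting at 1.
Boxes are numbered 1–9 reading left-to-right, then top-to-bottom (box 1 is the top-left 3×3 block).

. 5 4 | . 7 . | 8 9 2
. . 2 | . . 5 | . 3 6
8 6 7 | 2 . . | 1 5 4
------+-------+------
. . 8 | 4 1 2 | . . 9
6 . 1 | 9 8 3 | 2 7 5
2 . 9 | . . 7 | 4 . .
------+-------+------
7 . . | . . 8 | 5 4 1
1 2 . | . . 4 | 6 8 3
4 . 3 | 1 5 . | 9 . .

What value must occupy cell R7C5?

2

Cell R7C5 itself could take any of {2, 3, 6, 9} by direct elimination.
Consider where 2 can go in box 8.
R7C4 is out (column 4 already has a 2).
R8C4 is out (row 8 already has a 2).
R8C5 is out (row 8 already has a 2).
R9C6 is out (column 6 already has a 2).
So the only cell in box 8 that can hold 2 is R7C5.
Therefore R7C5 = 2.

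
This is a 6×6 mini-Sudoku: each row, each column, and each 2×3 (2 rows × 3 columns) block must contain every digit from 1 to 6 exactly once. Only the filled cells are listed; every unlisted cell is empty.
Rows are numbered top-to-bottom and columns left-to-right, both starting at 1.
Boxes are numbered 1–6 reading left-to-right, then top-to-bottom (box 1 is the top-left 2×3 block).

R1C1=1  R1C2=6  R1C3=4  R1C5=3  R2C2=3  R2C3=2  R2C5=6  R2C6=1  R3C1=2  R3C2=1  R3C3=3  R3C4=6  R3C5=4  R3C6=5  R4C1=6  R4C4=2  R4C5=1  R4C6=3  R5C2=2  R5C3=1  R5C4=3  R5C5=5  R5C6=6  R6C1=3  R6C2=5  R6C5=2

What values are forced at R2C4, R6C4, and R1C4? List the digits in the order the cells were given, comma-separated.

4,1,5

For R2C4:
  Consider where 4 can go in row 2.
  R2C1 is out (box 1 already has a 4).
  So the only cell in row 2 that can hold 4 is R2C4.
  So R2C4 = 4.
For R6C4:
  Consider where 1 can go in row 6.
  R6C3 is out (column 3 already has a 1).
  R6C6 is out (column 6 already has a 1).
  So the only cell in row 6 that can hold 1 is R6C4.
  So R6C4 = 1.
For R1C4:
  Row 1 already contains {1, 3, 4, 6}.
  Column 4 already contains {2, 3, 6}.
  Its 2×3 block (box 2) already contains {1, 3, 6}.
  The only value from 1–6 not eliminated is 5, so R1C4 = 5.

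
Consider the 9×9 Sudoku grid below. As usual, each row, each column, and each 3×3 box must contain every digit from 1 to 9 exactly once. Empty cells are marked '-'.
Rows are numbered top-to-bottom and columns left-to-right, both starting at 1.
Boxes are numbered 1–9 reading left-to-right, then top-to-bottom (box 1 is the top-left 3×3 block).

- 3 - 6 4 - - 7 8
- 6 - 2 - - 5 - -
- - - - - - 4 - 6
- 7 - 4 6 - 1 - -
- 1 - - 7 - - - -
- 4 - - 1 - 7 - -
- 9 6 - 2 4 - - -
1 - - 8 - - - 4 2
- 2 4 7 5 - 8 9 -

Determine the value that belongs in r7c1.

Cell r7c1 itself could take any of {3, 5, 7, 8} by direct elimination.
Consider where 8 can go in box 7.
r8c2 is out (row 8 already has a 8).
r8c3 is out (row 8 already has a 8).
r9c1 is out (row 9 already has a 8).
So the only cell in box 7 that can hold 8 is r7c1.
Therefore r7c1 = 8.

8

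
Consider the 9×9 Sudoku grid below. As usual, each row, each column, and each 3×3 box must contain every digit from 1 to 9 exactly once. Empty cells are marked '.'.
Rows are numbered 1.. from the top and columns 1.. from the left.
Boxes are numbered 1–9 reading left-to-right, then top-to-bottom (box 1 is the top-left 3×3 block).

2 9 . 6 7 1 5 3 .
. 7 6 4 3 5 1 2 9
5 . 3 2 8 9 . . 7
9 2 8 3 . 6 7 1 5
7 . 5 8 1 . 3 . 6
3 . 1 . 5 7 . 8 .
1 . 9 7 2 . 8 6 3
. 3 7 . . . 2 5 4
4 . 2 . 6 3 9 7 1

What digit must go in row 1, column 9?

Row 1 already contains {1, 2, 3, 5, 6, 7, 9}.
Column 9 already contains {1, 3, 4, 5, 6, 7, 9}.
Its 3×3 block (box 3) already contains {1, 2, 3, 5, 7, 9}.
The only value from 1–9 not eliminated is 8, so row 1, column 9 = 8.

8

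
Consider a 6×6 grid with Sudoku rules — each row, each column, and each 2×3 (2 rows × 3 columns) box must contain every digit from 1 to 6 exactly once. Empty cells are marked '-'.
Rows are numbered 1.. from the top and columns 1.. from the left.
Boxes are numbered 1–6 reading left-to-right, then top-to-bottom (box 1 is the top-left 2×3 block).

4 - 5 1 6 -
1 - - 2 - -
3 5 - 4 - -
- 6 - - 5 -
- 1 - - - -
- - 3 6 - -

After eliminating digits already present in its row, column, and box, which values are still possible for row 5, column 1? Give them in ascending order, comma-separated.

Row 5 already contains {1}.
Column 1 already contains {1, 3, 4}.
Its 2×3 block (box 5) already contains {1, 3}.
Removing those from 1–6 leaves {2, 5, 6} as the candidates for row 5, column 1.

2,5,6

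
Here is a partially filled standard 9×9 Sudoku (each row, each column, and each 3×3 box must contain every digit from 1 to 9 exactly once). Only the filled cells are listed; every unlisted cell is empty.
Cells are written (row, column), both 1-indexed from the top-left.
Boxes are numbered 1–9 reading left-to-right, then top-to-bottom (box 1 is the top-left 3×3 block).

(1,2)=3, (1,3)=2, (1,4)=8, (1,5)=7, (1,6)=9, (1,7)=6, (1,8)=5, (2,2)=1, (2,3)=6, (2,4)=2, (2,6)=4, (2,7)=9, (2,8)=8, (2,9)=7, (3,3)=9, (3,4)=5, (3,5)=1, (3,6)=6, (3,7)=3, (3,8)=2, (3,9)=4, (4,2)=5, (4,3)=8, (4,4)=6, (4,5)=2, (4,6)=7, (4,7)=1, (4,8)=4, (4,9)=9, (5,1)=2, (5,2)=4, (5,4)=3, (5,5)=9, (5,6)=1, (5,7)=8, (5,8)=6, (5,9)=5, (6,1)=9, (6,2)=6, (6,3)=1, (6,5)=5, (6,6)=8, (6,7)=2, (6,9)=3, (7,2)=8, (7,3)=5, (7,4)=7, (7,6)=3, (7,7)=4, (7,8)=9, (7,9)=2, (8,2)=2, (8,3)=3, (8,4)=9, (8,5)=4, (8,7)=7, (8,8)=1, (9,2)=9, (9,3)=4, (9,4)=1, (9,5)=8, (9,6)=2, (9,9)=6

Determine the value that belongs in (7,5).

6

Row 7 already contains {2, 3, 4, 5, 7, 8, 9}.
Column 5 already contains {1, 2, 4, 5, 7, 8, 9}.
Its 3×3 block (box 8) already contains {1, 2, 3, 4, 7, 8, 9}.
The only value from 1–9 not eliminated is 6, so (7,5) = 6.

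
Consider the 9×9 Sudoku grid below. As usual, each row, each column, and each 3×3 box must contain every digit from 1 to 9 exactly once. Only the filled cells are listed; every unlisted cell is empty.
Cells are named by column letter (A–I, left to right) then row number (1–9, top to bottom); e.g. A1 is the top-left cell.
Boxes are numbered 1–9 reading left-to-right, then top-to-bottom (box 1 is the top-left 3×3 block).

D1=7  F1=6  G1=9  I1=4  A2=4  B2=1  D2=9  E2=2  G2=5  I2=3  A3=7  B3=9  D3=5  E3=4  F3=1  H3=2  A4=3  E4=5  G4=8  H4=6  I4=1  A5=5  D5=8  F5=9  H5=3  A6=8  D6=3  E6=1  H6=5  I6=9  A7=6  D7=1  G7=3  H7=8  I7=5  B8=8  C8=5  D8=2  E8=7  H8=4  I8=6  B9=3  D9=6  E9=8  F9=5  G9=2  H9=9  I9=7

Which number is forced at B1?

Cell B1 itself could take any of {2, 5} by direct elimination.
Consider where 5 can go in column B.
B4 is out (row 4 already has a 5).
B5 is out (row 5 already has a 5).
B6 is out (row 6 already has a 5).
B7 is out (row 7 already has a 5).
So the only cell in column B that can hold 5 is B1.
Therefore B1 = 5.

5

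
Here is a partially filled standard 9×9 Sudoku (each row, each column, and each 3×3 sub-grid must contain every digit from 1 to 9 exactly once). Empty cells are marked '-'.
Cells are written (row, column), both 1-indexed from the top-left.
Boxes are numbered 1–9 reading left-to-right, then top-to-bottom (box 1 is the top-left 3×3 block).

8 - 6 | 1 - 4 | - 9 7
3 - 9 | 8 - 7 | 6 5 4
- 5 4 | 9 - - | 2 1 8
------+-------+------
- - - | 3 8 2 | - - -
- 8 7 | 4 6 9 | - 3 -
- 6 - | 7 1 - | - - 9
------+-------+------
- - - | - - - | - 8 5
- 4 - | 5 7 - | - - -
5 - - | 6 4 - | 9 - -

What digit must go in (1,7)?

Row 1 already contains {1, 4, 6, 7, 8, 9}.
Column 7 already contains {2, 6, 9}.
Its 3×3 block (box 3) already contains {1, 2, 4, 5, 6, 7, 8, 9}.
The only value from 1–9 not eliminated is 3, so (1,7) = 3.

3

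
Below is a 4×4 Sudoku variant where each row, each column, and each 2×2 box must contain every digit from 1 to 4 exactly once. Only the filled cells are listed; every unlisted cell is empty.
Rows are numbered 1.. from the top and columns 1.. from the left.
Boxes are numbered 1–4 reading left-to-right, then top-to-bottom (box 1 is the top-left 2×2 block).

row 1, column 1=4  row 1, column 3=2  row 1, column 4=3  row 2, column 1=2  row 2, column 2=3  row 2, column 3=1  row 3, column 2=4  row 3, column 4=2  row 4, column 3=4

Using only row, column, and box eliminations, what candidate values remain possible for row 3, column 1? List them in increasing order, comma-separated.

Row 3 already contains {2, 4}.
Column 1 already contains {2, 4}.
Its 2×2 block (box 3) already contains {4}.
Removing those from 1–4 leaves {1, 3} as the candidates for row 3, column 1.

1,3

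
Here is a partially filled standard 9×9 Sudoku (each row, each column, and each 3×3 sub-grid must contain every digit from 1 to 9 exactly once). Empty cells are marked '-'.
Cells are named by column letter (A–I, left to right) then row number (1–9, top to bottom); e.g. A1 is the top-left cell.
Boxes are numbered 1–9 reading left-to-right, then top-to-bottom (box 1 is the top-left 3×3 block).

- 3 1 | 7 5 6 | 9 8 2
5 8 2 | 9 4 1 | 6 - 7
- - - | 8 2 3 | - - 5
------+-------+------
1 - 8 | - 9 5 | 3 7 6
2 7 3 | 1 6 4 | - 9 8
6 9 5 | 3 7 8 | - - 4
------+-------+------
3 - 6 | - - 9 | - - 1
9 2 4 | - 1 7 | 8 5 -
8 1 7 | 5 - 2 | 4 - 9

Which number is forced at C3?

9

Row 3 already contains {2, 3, 5, 8}.
Column C already contains {1, 2, 3, 4, 5, 6, 7, 8}.
Its 3×3 block (box 1) already contains {1, 2, 3, 5, 8}.
The only value from 1–9 not eliminated is 9, so C3 = 9.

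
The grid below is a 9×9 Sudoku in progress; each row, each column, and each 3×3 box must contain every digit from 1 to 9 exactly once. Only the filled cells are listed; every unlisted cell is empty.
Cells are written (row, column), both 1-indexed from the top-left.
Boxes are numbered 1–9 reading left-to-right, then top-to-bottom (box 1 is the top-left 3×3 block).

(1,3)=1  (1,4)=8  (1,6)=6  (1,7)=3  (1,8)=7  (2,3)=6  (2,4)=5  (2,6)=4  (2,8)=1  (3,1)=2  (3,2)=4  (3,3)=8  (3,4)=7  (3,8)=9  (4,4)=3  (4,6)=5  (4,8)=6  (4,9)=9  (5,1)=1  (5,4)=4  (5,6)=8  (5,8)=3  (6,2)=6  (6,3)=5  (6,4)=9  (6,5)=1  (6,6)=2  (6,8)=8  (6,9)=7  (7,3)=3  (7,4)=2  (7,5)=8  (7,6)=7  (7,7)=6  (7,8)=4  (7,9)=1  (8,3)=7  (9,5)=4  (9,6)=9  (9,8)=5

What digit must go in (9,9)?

Cell (9,9) itself could take any of {2, 3, 8} by direct elimination.
Consider where 3 can go in row 9.
(9,1) is out (box 7 already has a 3).
(9,2) is out (box 7 already has a 3).
(9,3) is out (column 3 already has a 3).
(9,4) is out (column 4 already has a 3).
(9,7) is out (column 7 already has a 3).
So the only cell in row 9 that can hold 3 is (9,9).
Therefore (9,9) = 3.

3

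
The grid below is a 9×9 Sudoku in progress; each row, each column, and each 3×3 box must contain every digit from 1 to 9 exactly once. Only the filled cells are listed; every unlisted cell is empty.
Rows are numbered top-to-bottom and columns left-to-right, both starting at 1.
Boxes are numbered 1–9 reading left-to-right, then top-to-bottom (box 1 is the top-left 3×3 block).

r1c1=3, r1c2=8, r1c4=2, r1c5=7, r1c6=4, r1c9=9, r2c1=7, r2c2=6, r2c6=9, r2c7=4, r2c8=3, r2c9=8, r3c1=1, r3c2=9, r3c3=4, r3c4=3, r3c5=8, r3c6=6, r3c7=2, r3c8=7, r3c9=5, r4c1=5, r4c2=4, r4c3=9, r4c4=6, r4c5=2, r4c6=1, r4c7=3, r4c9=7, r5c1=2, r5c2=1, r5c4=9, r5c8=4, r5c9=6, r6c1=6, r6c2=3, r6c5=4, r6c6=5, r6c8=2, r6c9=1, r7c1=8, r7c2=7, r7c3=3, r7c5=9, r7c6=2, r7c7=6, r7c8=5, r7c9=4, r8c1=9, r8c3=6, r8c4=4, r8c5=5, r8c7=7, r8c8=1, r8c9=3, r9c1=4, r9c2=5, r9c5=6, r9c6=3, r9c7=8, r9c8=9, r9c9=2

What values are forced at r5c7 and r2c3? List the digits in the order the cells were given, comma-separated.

For r5c7:
  Row 5 already contains {1, 2, 4, 6, 9}.
  Column 7 already contains {2, 3, 4, 6, 7, 8}.
  Its 3×3 block (box 6) already contains {1, 2, 3, 4, 6, 7}.
  The only value from 1–9 not eliminated is 5, so r5c7 = 5.
For r2c3:
  Consider where 2 can go in box 1.
  r1c3 is out (row 1 already has a 2).
  So the only cell in box 1 that can hold 2 is r2c3.
  So r2c3 = 2.

5,2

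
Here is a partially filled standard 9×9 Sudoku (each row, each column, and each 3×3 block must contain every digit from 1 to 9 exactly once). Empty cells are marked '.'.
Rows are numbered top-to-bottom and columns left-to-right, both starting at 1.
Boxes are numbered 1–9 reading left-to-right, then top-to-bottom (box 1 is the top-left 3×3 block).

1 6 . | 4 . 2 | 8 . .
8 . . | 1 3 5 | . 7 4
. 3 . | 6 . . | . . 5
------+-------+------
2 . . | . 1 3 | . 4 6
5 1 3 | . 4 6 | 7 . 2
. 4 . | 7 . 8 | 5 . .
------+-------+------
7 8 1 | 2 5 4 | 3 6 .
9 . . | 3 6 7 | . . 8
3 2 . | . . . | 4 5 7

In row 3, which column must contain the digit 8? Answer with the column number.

5

Consider where 8 can go in row 3.
r3c1 is out (column 1 already has a 8).
r3c3 is out (box 1 already has a 8).
r3c6 is out (column 6 already has a 8).
r3c7 is out (column 7 already has a 8).
r3c8 is out (box 3 already has a 8).
So the only cell in row 3 that can hold 8 is r3c5.
That is column 5.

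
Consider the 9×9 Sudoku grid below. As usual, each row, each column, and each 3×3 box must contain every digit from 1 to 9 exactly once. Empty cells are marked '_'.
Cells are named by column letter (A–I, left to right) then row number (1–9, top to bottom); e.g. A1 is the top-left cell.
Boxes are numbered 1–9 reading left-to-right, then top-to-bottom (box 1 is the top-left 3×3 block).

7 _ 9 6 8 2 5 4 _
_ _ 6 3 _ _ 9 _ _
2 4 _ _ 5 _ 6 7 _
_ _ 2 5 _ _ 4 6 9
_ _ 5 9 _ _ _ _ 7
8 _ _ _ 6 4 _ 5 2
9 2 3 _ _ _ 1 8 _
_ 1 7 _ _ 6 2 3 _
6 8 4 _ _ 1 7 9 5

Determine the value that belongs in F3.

9

Row 3 already contains {2, 4, 5, 6, 7}.
Column F already contains {1, 2, 4, 6}.
Its 3×3 block (box 2) already contains {2, 3, 5, 6, 8}.
The only value from 1–9 not eliminated is 9, so F3 = 9.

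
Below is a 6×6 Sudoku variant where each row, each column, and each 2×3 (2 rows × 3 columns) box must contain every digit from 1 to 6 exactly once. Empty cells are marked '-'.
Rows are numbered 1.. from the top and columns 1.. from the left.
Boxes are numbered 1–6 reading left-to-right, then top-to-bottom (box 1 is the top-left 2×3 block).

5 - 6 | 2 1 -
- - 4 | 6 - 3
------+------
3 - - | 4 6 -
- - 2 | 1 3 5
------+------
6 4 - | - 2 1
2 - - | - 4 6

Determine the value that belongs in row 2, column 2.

Cell row 2, column 2 itself could take any of {1, 2} by direct elimination.
Consider where 2 can go in column 2.
row 1, column 2 is out (row 1 already has a 2).
row 3, column 2 is out (box 3 already has a 2).
row 4, column 2 is out (row 4 already has a 2).
row 6, column 2 is out (row 6 already has a 2).
So the only cell in column 2 that can hold 2 is row 2, column 2.
Therefore row 2, column 2 = 2.

2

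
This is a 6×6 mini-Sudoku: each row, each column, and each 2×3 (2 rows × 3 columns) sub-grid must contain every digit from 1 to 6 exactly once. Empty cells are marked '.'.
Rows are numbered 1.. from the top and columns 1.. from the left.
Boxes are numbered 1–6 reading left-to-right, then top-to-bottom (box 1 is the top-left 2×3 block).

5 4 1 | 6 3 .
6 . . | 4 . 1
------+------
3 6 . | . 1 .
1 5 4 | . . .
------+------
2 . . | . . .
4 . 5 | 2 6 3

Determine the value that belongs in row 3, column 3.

Row 3 already contains {1, 3, 6}.
Column 3 already contains {1, 4, 5}.
Its 2×3 block (box 3) already contains {1, 3, 4, 5, 6}.
The only value from 1–6 not eliminated is 2, so row 3, column 3 = 2.

2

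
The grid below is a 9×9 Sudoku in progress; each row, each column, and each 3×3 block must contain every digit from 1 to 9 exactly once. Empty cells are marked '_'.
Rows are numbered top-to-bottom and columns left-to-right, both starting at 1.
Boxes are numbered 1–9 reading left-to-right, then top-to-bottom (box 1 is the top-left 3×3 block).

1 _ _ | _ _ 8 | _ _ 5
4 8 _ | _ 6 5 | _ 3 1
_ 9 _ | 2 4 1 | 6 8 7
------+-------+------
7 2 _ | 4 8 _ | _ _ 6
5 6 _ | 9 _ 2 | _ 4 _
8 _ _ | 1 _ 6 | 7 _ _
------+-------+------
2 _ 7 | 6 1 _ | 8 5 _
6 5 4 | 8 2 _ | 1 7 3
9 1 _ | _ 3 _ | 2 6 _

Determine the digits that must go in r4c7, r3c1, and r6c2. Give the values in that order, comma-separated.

5,3,4

For r4c7:
  Consider where 5 can go in box 6.
  r4c8 is out (column 8 already has a 5).
  r5c7 is out (row 5 already has a 5).
  r5c9 is out (row 5 already has a 5).
  r6c8 is out (column 8 already has a 5).
  r6c9 is out (column 9 already has a 5).
  So the only cell in box 6 that can hold 5 is r4c7.
  So r4c7 = 5.
For r3c1:
  Row 3 already contains {1, 2, 4, 6, 7, 8, 9}.
  Column 1 already contains {1, 2, 4, 5, 6, 7, 8, 9}.
  Its 3×3 block (box 1) already contains {1, 4, 8, 9}.
  The only value from 1–9 not eliminated is 3, so r3c1 = 3.
For r6c2:
  Consider where 4 can go in row 6.
  r6c3 is out (column 3 already has a 4).
  r6c5 is out (column 5 already has a 4).
  r6c8 is out (column 8 already has a 4).
  r6c9 is out (box 6 already has a 4).
  So the only cell in row 6 that can hold 4 is r6c2.
  So r6c2 = 4.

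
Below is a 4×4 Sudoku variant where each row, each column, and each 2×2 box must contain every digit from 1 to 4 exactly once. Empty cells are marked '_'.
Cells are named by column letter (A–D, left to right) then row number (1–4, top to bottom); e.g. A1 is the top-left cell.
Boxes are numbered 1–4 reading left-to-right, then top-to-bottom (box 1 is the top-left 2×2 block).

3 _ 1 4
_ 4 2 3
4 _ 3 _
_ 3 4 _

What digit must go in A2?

1

Row 2 already contains {2, 3, 4}.
Column A already contains {3, 4}.
Its 2×2 block (box 1) already contains {3, 4}.
The only value from 1–4 not eliminated is 1, so A2 = 1.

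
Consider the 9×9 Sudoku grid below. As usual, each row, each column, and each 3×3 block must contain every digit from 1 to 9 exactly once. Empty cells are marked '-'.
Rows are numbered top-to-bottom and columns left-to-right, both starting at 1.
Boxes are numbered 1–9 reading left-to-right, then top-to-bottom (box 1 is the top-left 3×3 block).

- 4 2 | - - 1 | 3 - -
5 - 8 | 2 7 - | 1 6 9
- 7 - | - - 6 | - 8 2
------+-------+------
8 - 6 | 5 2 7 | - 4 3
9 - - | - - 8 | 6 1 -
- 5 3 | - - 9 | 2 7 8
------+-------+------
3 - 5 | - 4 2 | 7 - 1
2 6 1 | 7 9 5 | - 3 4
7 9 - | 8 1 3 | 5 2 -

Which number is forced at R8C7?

Row 8 already contains {1, 2, 3, 4, 5, 6, 7, 9}.
Column 7 already contains {1, 2, 3, 5, 6, 7}.
Its 3×3 block (box 9) already contains {1, 2, 3, 4, 5, 7}.
The only value from 1–9 not eliminated is 8, so R8C7 = 8.

8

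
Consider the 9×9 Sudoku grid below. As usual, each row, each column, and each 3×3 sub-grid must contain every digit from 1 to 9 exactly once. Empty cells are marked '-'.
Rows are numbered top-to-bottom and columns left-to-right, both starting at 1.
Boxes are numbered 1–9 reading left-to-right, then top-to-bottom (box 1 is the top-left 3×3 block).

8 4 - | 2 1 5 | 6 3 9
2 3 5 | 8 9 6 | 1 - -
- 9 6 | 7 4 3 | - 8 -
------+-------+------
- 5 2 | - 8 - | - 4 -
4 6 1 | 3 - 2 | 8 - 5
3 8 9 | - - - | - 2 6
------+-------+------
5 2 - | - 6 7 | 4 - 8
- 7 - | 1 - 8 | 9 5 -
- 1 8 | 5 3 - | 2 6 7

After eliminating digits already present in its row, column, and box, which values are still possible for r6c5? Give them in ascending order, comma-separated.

Row 6 already contains {2, 3, 6, 8, 9}.
Column 5 already contains {1, 3, 4, 6, 8, 9}.
Its 3×3 block (box 5) already contains {2, 3, 8}.
Removing those from 1–9 leaves {5, 7} as the candidates for r6c5.

5,7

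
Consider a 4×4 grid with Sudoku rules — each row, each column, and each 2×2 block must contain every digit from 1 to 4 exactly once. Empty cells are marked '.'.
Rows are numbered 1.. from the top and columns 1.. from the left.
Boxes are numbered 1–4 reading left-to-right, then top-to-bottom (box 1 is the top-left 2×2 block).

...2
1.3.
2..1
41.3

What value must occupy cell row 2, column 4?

Row 2 already contains {1, 3}.
Column 4 already contains {1, 2, 3}.
Its 2×2 block (box 2) already contains {2, 3}.
The only value from 1–4 not eliminated is 4, so row 2, column 4 = 4.

4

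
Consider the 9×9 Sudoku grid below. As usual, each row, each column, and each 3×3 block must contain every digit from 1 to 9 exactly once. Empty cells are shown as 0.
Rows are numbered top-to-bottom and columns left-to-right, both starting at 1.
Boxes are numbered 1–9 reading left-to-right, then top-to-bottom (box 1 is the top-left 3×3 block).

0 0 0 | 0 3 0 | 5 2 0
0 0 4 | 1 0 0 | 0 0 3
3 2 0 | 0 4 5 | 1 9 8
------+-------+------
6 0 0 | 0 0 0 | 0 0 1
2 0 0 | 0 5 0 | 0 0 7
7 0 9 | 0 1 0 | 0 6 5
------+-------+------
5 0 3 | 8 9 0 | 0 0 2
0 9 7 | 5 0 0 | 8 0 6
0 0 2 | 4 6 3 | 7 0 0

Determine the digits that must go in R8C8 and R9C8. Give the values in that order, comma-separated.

3,5

For R8C8:
  Consider where 3 can go in row 8.
  R8C1 is out (column 1 already has a 3).
  R8C5 is out (column 5 already has a 3).
  R8C6 is out (column 6 already has a 3).
  So the only cell in row 8 that can hold 3 is R8C8.
  So R8C8 = 3.
For R9C8:
  Consider where 5 can go in box 9.
  R7C7 is out (row 7 already has a 5).
  R7C8 is out (row 7 already has a 5).
  R8C8 is out (row 8 already has a 5).
  R9C9 is out (column 9 already has a 5).
  So the only cell in box 9 that can hold 5 is R9C8.
  So R9C8 = 5.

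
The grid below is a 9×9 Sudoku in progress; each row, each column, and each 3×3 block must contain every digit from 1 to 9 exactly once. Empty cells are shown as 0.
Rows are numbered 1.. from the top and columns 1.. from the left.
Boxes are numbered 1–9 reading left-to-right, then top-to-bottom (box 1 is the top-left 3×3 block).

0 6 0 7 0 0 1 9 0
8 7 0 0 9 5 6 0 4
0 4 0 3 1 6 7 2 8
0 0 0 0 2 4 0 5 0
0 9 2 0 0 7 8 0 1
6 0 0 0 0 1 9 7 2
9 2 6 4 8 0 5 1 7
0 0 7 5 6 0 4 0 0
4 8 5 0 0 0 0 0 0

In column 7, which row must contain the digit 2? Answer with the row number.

Consider where 2 can go in column 7.
row 4, column 7 is out (row 4 already has a 2).
So the only cell in column 7 that can hold 2 is row 9, column 7.
That is row 9.

9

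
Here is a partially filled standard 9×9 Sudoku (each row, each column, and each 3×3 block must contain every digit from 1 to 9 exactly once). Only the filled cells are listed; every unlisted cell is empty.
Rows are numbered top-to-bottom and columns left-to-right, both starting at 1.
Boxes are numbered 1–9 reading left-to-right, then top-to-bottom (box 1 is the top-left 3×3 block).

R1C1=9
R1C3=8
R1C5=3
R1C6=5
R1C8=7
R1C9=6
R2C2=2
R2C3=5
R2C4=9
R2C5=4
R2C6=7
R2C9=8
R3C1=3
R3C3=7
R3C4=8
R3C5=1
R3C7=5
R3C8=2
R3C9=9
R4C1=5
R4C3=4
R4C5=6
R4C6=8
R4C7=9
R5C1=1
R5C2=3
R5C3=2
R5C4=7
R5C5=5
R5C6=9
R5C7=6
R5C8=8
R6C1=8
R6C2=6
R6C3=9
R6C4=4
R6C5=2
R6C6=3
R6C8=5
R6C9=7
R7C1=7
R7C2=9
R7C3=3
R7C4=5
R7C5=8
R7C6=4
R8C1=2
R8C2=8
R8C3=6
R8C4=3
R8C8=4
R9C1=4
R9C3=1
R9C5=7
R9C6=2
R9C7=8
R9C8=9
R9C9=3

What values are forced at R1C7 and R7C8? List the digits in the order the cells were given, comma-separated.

4,6

For R1C7:
  Consider where 4 can go in column 7.
  R2C7 is out (row 2 already has a 4).
  R6C7 is out (row 6 already has a 4).
  R7C7 is out (row 7 already has a 4).
  R8C7 is out (row 8 already has a 4).
  So the only cell in column 7 that can hold 4 is R1C7.
  So R1C7 = 4.
For R7C8:
  Consider where 6 can go in row 7.
  R7C7 is out (column 7 already has a 6).
  R7C9 is out (column 9 already has a 6).
  So the only cell in row 7 that can hold 6 is R7C8.
  So R7C8 = 6.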